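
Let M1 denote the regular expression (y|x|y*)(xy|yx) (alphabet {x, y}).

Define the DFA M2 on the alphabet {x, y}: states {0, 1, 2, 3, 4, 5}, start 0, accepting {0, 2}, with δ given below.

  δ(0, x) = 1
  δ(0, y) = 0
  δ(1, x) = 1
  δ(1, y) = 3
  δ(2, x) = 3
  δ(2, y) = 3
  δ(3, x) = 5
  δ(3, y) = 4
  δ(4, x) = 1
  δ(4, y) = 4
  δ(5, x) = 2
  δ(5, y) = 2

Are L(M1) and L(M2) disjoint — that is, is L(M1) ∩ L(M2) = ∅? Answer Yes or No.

Yes

Converting the expression M1 to a DFA (subset construction, then merging equivalent states) gives the minimal DFA with states {r0, r1, r2, r3, r4, r5, r6, r7}, start state r0, accepting states {r4, r5, r7} and transitions r0: x→r1, y→r2; r1: x→r3, y→r4; r2: x→r5, y→r2; r3: x→r6, y→r7; r4: x→r7, y→r6; r5: x→r6, y→r7; r6: x→r6, y→r6; r7: x→r6, y→r6.
Exploring the product automaton M1 × M2 from the start pair (r0, 0), following both machines on each input symbol, reaches 13 state pairs: (r0, 0), (r1, 1), (r2, 0), (r3, 1), (r4, 3), (r5, 1), (r6, 1), (r7, 3), (r7, 5), (r6, 4), (r6, 3), (r6, 5), (r6, 2).
M1 accepts in {r4, r5, r7} and M2 accepts in {0, 2}; no reachable pair has both components accepting, so no string drives both machines to acceptance simultaneously and L(M1) ∩ L(M2) = ∅.
So no string is accepted by both, and the intersection is empty.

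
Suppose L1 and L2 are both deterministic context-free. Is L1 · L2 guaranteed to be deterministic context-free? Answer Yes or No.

Take L₁ = {ε, c} (finite, hence regular and DCFL) and L₂ = {c aⁿbⁿ : n≥0} ∪ {cc aⁿb²ⁿ : n≥0} (a DCFL: the number of leading c's tells the DPDA whether to pop one stack symbol per b or per two b's). Then L₁L₂ ∩ cca⁺b* = {cc aⁿbⁿ : n≥1} ∪ {cc aⁿb²ⁿ : n≥1}. If L₁L₂ were a DCFL, so would be this intersection with a regular set, and a DPDA for it started from its configuration after reading cc would accept {aⁿbⁿ : n≥1} ∪ {aⁿb²ⁿ : n≥1}, which no deterministic PDA accepts (a DPDA for it would have a single run on aⁿb²ⁿ, accepting after the prefix aⁿbⁿ and accepting again after n more b's; an ordinary PDA that simulates it on a's and b's and, at any moment when it is accepting, may switch to reading only a fresh letter d while feeding each d to the simulation as a b, would accept aⁱbʲdᵏ (k≥1) exactly when both aⁱbʲ and aⁱbʲ⁺ᵏ are in the language, i.e. its language intersected with the regular set a*b*d⁺ would be exactly {aⁿbⁿdⁿ : n≥1} — impossible, since context-free languages are closed under intersection with regular sets and {aⁿbⁿdⁿ} is not context-free). Hence L₁L₂ is not a DCFL.

No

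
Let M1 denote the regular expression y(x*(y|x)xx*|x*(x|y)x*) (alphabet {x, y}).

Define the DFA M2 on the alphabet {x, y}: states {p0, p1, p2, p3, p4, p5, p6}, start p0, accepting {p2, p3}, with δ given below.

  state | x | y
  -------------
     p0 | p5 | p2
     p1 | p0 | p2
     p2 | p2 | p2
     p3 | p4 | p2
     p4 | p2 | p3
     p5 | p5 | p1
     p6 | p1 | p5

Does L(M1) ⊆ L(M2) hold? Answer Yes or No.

Yes

Converting the expression M1 to a DFA (subset construction, then merging equivalent states) gives the minimal DFA with states {r0, r1, r2, r3, r4}, start state r0, accepting states {r3, r4} and transitions r0: x→r1, y→r2; r1: x→r1, y→r1; r2: x→r3, y→r4; r3: x→r3, y→r4; r4: x→r4, y→r1.
Exploring the product automaton M1 × M2 from the start pair (r0, p0), following both machines on each input symbol, reaches 8 state pairs: (r0, p0), (r1, p5), (r2, p2), (r1, p1), (r3, p2), (r4, p2), (r1, p0), (r1, p2).
M1 accepts in {r3, r4} and M2 accepts in {p2, p3}. The reachable pairs whose M1-component is accepting are (r3, p2), (r4, p2); in each of them the M2-component is accepting too, so the product for L(M1) \ L(M2) (M1-component accepting, M2-component rejecting) has no reachable accepting pair and the difference is empty.
Hence every string in L(M1) is also in L(M2).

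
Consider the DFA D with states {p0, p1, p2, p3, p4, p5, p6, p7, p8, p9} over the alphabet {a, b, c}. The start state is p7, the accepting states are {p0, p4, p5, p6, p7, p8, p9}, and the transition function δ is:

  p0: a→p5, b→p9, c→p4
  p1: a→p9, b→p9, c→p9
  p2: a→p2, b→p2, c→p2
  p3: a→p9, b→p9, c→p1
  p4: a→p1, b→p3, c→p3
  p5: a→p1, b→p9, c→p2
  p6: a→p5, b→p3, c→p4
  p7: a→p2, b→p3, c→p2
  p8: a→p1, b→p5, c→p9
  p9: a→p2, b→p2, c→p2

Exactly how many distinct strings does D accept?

The useful subgraph on states {p1, p3, p7, p9} is acyclic, so L(D) is finite; the longest accepting path visits 4 useful states, giving maximum string length 3.
Counting accepting paths from p7 by length: 1 of length 0, 2 of length 2, 3 of length 3. Total 6.

6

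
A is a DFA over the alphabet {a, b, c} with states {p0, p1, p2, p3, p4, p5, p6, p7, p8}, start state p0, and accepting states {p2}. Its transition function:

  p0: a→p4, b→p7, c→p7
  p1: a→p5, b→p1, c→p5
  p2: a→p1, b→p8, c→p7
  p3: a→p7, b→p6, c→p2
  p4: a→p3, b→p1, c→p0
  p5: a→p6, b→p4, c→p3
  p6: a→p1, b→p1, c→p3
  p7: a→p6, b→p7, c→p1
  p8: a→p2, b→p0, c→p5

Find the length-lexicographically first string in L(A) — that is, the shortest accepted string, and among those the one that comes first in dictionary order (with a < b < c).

A breadth-first search from p0 reaches an accepting state first via the path p0 → p4 → p3 → p2 on input aac.
No string of length < 3 is accepted (BFS exhausts all shorter strings without reaching an accepting state), and aac is the lexicographically least accepting string of length 3.

aac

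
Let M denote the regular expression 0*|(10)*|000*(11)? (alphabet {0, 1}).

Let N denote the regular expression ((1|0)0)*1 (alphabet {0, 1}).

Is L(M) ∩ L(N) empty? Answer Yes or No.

Converting the expression M to a DFA (subset construction, then merging equivalent states) gives the minimal DFA with states {m0, m1, m2, m3, m4, m5, m6, m7}, start state m0, accepting states {m0, m1, m3, m5, m7} and transitions m0: 0→m1, 1→m2; m1: 0→m3, 1→m4; m2: 0→m5, 1→m4; m3: 0→m3, 1→m6; m4: 0→m4, 1→m4; m5: 0→m4, 1→m2; m6: 0→m4, 1→m7; m7: 0→m4, 1→m4.
Converting the expression N to a DFA (subset construction, then merging equivalent states) gives the minimal DFA with states {n0, n1, n2, n3}, start state n0, accepting states {n2} and transitions n0: 0→n1, 1→n2; n1: 0→n0, 1→n3; n2: 0→n0, 1→n3; n3: 0→n3, 1→n3.
Exploring the product automaton M × N from the start pair (m0, n0), following both machines on each input symbol, reaches 13 state pairs: (m0, n0), (m1, n1), (m2, n2), (m3, n0), (m4, n3), (m5, n0), (m3, n1), (m6, n2), (m4, n1), (m6, n3), (m4, n0), (m7, n3), (m4, n2).
M accepts in {m0, m1, m3, m5, m7} and N accepts in {n2}; no reachable pair has both components accepting, so no string drives both machines to acceptance simultaneously and L(M) ∩ L(N) = ∅.
So no string is accepted by both, and the intersection is empty.

Yes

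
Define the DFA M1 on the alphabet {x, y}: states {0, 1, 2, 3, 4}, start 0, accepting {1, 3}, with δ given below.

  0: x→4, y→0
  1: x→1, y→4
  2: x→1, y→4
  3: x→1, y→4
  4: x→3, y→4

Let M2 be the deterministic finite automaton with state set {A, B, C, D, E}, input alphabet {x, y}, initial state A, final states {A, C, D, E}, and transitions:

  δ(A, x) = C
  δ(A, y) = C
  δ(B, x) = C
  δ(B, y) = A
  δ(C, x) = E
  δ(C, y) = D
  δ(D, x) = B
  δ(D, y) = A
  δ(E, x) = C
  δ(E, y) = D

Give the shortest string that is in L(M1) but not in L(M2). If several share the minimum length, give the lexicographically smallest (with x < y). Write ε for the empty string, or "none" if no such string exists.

xyx

The string xyx is accepted by M1 but not by M2.
No shorter string lies in the difference, and xyx is the lexicographically first length-3 string in L(M1) \ L(M2).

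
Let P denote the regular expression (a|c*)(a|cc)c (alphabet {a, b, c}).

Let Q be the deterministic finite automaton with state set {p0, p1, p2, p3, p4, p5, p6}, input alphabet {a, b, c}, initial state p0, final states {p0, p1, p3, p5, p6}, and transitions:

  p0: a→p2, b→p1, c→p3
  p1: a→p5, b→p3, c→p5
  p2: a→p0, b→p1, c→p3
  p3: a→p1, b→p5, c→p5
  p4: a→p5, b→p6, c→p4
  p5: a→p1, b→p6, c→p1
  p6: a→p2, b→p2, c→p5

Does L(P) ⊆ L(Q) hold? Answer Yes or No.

Yes

Converting the expression P to a DFA (subset construction, then merging equivalent states) gives the minimal DFA with states {r0, r1, r2, r3, r4, r5, r6, r7, r8}, start state r0, accepting states {r5, r7, r8} and transitions r0: a→r1, b→r2, c→r3; r1: a→r4, b→r2, c→r5; r2: a→r2, b→r2, c→r2; r3: a→r4, b→r2, c→r6; r4: a→r2, b→r2, c→r7; r5: a→r2, b→r2, c→r4; r6: a→r4, b→r2, c→r8; r7: a→r2, b→r2, c→r2; r8: a→r4, b→r2, c→r8.
Exploring the product automaton P × Q from the start pair (r0, p0), following both machines on each input symbol, reaches 19 state pairs: (r0, p0), (r1, p2), (r2, p1), (r3, p3), (r4, p0), (r5, p3), (r2, p5), (r2, p3), (r4, p1), (r6, p5), (r2, p2), (r7, p3), (r4, p5), (r2, p6), (r7, p5), (r8, p1), (r2, p0), (r7, p1), (r8, p5).
P accepts in {r5, r7, r8} and Q accepts in {p0, p1, p3, p5, p6}. The reachable pairs whose P-component is accepting are (r5, p3), (r7, p3), (r7, p5), (r8, p1), (r7, p1), (r8, p5); in each of them the Q-component is accepting too, so the product for L(P) \ L(Q) (P-component accepting, Q-component rejecting) has no reachable accepting pair and the difference is empty.
Hence every string in L(P) is also in L(Q).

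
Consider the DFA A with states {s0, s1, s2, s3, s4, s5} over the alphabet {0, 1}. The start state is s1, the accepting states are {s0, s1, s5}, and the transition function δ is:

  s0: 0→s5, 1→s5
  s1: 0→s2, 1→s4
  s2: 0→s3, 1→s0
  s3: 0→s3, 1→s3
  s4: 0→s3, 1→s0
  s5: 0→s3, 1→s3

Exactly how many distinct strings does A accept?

7

The useful subgraph on states {s0, s1, s2, s4, s5} is acyclic, so L(A) is finite; the longest accepting path visits 4 useful states, giving maximum string length 3.
Counting accepting paths from s1 by length: 1 of length 0, 2 of length 2, 4 of length 3. Total 7.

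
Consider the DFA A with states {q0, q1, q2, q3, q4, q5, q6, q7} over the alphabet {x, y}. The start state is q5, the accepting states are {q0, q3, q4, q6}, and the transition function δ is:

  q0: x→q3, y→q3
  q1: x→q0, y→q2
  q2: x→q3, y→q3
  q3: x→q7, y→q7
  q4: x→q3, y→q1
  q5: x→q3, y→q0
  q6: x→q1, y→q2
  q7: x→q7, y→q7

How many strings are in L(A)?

The useful subgraph on states {q0, q3, q5} is acyclic, so L(A) is finite; the longest accepting path visits 3 useful states, giving maximum string length 2.
Counting accepting paths from q5 by length: 2 of length 1, 2 of length 2. Total 4.

4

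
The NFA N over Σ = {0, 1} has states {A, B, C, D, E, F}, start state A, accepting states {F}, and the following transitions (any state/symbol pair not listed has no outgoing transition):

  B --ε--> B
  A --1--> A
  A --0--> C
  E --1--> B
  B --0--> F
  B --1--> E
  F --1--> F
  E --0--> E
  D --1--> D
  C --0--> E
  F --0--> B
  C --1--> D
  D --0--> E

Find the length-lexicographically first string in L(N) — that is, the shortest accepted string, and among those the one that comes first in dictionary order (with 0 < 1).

0010

A breadth-first search from A reaches an accepting state first via the path A → C → E → B → F on input 0010.
No string of length < 4 is accepted (BFS exhausts all shorter strings without reaching an accepting state), and 0010 is the lexicographically least accepting string of length 4.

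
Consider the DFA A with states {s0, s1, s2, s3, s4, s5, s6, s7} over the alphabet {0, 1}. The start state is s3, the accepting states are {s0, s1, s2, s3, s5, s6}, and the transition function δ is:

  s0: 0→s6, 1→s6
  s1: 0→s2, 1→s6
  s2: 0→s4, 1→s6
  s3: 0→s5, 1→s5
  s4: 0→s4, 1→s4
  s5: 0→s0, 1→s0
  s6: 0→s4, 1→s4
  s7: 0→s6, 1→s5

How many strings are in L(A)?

The useful subgraph on states {s0, s3, s5, s6} is acyclic, so L(A) is finite; the longest accepting path visits 4 useful states, giving maximum string length 3.
Counting accepting paths from s3 by length: 1 of length 0, 2 of length 1, 4 of length 2, 8 of length 3. Total 15.

15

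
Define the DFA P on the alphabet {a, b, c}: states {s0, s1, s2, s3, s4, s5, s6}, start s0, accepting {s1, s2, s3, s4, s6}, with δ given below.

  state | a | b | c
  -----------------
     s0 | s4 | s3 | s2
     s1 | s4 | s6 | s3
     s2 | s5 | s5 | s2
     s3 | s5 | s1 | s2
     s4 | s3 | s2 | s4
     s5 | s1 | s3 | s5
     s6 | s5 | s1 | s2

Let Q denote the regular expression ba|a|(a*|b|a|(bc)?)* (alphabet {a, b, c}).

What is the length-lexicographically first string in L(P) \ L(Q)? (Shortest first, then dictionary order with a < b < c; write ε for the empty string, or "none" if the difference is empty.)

The string c is accepted by P but not by Q.
No shorter string lies in the difference, and c is the lexicographically first length-1 string in L(P) \ L(Q).

c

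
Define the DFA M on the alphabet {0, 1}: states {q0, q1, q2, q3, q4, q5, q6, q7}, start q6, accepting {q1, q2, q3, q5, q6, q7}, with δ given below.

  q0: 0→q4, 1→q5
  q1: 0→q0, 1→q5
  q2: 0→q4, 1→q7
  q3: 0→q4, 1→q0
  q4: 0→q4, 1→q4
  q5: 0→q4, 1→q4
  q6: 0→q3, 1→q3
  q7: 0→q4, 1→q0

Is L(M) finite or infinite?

The useful states (reachable from q6 and able to reach an accepting state) are {q0, q3, q5, q6}.
Restricted to these states the transition graph has no cycle, so every accepting path has bounded length and L is finite.

finite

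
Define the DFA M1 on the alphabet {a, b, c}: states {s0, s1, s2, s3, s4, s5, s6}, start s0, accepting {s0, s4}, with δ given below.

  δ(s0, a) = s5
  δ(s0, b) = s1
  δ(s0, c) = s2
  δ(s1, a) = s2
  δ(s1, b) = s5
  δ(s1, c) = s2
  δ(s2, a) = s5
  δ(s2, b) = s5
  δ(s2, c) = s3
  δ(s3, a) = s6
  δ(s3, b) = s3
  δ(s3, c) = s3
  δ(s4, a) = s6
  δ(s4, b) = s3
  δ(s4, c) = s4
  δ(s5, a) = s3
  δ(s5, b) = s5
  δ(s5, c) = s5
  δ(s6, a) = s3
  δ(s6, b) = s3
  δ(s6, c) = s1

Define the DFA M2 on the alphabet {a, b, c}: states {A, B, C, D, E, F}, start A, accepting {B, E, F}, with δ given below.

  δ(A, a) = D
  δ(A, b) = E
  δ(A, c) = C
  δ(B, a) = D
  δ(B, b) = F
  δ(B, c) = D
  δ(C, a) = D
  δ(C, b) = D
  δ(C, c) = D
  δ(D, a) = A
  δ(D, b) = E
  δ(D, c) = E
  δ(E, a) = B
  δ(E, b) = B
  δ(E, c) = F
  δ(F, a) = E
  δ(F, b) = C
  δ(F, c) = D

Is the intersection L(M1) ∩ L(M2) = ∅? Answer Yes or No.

Yes

Exploring the product automaton M1 × M2 from the start pair (s0, A), following both machines on each input symbol, reaches 27 state pairs: (s0, A), (s5, D), (s1, E), (s2, C), (s3, A), (s5, E), (s2, B), (s5, B), (s2, F), (s3, D), (s6, D), (s3, E), (s3, C), (s3, B), (s5, F), (s5, C), (s6, A), (s6, B), (s3, F), (s1, C), (s1, D), (s6, E), (s2, D), (s2, A), (s2, E), (s1, F), (s5, A).
M1 accepts in {s0, s4} and M2 accepts in {B, E, F}; no reachable pair has both components accepting, so no string drives both machines to acceptance simultaneously and L(M1) ∩ L(M2) = ∅.
So no string is accepted by both, and the intersection is empty.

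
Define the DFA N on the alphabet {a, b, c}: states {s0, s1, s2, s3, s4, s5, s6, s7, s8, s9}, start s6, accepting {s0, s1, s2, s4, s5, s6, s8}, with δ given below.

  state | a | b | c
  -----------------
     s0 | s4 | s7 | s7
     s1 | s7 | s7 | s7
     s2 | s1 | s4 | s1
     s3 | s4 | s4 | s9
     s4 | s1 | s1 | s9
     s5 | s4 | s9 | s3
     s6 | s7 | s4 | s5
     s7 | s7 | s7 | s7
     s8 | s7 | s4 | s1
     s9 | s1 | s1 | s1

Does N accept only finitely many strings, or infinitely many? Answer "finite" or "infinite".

The useful states (reachable from s6 and able to reach an accepting state) are {s1, s3, s4, s5, s6, s9}.
Restricted to these states the transition graph has no cycle, so every accepting path has bounded length and L is finite.

finite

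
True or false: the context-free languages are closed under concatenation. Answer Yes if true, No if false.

Yes

Take grammars for L₁ and L₂ with disjoint nonterminals and start symbols S₁, S₂; adding a new start symbol with S → S₁S₂ gives a context-free grammar for L₁L₂.
So the context-free languages are closed under concatenation.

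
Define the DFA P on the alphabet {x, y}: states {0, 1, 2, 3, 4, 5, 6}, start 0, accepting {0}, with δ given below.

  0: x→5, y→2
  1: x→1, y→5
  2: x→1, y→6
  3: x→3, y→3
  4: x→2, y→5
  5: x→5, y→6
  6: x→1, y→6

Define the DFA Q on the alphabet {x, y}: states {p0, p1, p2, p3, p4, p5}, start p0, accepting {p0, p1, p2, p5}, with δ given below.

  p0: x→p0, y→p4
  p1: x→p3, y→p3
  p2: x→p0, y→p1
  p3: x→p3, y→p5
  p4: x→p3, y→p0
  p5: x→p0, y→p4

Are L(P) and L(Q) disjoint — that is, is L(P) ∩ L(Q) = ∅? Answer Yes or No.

No

The empty string ε is accepted by both P and Q.
Hence L(P) ∩ L(Q) ≠ ∅.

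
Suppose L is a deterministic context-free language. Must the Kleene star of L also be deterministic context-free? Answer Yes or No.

No

L = {c aⁿbⁿ : n≥0} ∪ {cc aⁿb²ⁿ : n≥0} is a DCFL (the number of leading c's fixes which ratio the DPDA checks), but L* is not. Every word of L starts with c, so in a factorisation of the string cc aⁱbʲ (i≥1) into words of L each factor begins at one of the two c's: either the whole string is a single word of L (forcing j = 2i), or it splits as c · (c aⁱbʲ) with c ∈ L (take n = 0) and c aⁱbʲ ∈ L (forcing j = i). Thus L* ∩ cca⁺b* = {cc aⁿbⁿ : n≥1} ∪ {cc aⁿb²ⁿ : n≥1}. A DPDA for L* would give one for this intersection with a regular set, and, started from its configuration after reading cc, one for {aⁿbⁿ : n≥1} ∪ {aⁿb²ⁿ : n≥1}, which no deterministic PDA accepts (a DPDA for it would have a single run on aⁿb²ⁿ, accepting after the prefix aⁿbⁿ and accepting again after n more b's; an ordinary PDA that simulates it on a's and b's and, at any moment when it is accepting, may switch to reading only a fresh letter d while feeding each d to the simulation as a b, would accept aⁱbʲdᵏ (k≥1) exactly when both aⁱbʲ and aⁱbʲ⁺ᵏ are in the language, i.e. its language intersected with the regular set a*b*d⁺ would be exactly {aⁿbⁿdⁿ : n≥1} — impossible, since context-free languages are closed under intersection with regular sets and {aⁿbⁿdⁿ} is not context-free). So L* is not a DCFL.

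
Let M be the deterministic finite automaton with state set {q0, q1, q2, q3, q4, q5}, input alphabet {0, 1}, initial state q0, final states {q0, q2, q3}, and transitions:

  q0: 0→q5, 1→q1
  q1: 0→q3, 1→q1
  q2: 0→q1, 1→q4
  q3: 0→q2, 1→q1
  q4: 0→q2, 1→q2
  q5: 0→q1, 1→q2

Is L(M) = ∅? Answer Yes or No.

No

The empty string ε is accepted: the run q0 ends in the accepting state q0.
Since at least one string is accepted, L(M) is not empty.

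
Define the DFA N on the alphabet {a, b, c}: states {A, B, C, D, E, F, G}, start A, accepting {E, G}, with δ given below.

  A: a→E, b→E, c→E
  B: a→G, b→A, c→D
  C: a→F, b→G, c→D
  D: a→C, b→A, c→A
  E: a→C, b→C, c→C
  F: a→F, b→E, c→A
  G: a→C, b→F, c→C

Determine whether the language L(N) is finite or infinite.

infinite

State A is reachable from the start and can reach an accepting state, and it lies on the cycle A → E → C → D → A.
Traversing that cycle any number of times yields accepted strings of unbounded length, so the language is infinite.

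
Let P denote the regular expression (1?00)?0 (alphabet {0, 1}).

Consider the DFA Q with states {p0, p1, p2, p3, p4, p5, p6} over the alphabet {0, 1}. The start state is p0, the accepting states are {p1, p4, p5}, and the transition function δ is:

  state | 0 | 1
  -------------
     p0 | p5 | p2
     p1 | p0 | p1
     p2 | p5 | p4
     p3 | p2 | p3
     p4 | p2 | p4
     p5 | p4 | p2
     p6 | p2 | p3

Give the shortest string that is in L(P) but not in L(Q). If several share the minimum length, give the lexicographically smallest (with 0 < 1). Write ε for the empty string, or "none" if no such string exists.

The string 000 is accepted by P but not by Q.
No shorter string lies in the difference, and 000 is the lexicographically first length-3 string in L(P) \ L(Q).

000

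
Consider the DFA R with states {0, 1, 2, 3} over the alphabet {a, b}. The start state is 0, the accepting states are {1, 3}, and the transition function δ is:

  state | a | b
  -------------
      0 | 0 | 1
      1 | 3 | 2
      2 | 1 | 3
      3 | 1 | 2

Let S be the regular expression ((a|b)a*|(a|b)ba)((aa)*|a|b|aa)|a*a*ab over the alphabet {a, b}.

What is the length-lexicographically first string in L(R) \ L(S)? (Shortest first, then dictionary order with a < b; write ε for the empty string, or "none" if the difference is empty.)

bbb

The string bbb is accepted by R but not by S.
No shorter string lies in the difference, and bbb is the lexicographically first length-3 string in L(R) \ L(S).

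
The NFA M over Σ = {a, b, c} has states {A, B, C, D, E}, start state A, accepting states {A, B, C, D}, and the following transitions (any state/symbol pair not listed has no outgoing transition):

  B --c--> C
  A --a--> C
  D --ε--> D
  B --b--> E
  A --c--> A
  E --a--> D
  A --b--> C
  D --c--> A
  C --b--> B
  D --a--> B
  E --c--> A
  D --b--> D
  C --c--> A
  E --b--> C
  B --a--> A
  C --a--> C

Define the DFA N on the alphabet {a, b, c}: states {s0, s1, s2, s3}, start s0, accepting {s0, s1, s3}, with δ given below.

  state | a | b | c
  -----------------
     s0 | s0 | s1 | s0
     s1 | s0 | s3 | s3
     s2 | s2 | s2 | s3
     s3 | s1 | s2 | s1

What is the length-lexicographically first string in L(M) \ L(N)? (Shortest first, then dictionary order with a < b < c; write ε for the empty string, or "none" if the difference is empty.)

bcb

The string bcb is accepted by M but not by N.
No shorter string lies in the difference, and bcb is the lexicographically first length-3 string in L(M) \ L(N).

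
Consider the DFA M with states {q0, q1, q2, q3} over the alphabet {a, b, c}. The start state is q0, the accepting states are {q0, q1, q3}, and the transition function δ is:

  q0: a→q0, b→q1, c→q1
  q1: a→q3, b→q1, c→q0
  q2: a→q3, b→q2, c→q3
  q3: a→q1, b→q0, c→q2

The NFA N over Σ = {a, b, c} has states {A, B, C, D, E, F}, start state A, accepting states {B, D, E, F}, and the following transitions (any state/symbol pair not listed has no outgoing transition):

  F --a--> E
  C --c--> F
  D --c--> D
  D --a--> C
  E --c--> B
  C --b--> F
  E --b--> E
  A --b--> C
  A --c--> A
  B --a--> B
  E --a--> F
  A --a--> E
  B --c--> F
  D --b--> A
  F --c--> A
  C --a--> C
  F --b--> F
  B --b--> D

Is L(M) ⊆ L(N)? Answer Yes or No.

The empty string ε is in L(M) but not in L(N).
So L(M) ⊄ L(N).

No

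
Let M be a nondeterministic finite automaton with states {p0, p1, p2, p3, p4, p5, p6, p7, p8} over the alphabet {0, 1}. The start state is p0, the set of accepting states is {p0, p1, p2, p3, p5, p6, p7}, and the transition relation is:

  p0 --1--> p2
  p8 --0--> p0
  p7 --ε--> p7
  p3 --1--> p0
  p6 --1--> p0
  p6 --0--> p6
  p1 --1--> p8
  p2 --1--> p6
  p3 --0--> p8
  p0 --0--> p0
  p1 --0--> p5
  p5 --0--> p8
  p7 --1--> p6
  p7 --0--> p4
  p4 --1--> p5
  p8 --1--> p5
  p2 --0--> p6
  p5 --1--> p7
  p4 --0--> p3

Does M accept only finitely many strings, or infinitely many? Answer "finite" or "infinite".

State p0 is reachable from the start and can reach an accepting state, and it lies on the cycle p0 → p0.
Traversing that cycle any number of times yields accepted strings of unbounded length, so the language is infinite.

infinite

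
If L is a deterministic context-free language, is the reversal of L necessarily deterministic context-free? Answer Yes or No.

No

L = {c bⁿaⁿ : n≥0} ∪ {d b²ⁿaⁿ : n≥0} is a DCFL: the first symbol tells a deterministic PDA whether to pop one or two b's per a. Its reversal Lᴿ = {aⁿbⁿ c : n≥0} ∪ {aⁿb²ⁿ d : n≥0} is not. DCFLs are closed under right quotient by regular languages, and Lᴿ/{c, d} = {aⁿbⁿ : n≥0} ∪ {aⁿb²ⁿ : n≥0} — the standard context-free language accepted by no deterministic PDA (intuitively the machine would have to commit to a b-to-a ratio before the distinguishing marker arrives; formally, a DPDA for it would have a single run on aⁿb²ⁿ, accepting after the prefix aⁿbⁿ and accepting again after n more b's; an ordinary PDA that simulates it on a's and b's and, at any moment when it is accepting, may switch to reading only a fresh letter e while feeding each e to the simulation as a b, would accept aⁱbʲeᵏ (k≥1) exactly when both aⁱbʲ and aⁱbʲ⁺ᵏ are in the language, i.e. its language intersected with the regular set a*b*e⁺ would be exactly {aⁿbⁿeⁿ : n≥1} — impossible, since context-free languages are closed under intersection with regular sets and {aⁿbⁿeⁿ} is not context-free). So Lᴿ cannot be a DCFL.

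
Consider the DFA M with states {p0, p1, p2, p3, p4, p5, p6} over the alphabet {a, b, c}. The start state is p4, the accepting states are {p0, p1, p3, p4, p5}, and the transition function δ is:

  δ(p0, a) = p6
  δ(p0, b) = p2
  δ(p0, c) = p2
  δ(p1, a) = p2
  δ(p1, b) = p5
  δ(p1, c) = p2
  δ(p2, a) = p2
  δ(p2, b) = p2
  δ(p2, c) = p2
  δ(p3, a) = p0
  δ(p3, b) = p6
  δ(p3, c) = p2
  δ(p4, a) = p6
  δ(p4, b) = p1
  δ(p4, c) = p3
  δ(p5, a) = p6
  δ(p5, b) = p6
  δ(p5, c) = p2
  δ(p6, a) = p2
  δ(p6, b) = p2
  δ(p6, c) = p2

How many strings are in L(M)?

The useful subgraph on states {p0, p1, p3, p4, p5} is acyclic, so L(M) is finite; the longest accepting path visits 3 useful states, giving maximum string length 2.
Counting accepting paths from p4 by length: 1 of length 0, 2 of length 1, 2 of length 2. Total 5.

5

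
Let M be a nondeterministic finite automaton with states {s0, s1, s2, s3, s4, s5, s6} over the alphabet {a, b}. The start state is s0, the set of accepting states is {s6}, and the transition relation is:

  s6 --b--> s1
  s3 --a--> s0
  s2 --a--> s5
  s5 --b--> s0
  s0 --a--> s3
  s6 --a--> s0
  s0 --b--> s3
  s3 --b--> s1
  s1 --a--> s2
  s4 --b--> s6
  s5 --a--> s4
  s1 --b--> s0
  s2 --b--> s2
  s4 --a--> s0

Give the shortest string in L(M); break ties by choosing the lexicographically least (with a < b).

A breadth-first search from s0 reaches an accepting state first via the path s0 → s3 → s1 → s2 → s5 → s4 → s6 on input abaaab.
No string of length < 6 is accepted (BFS exhausts all shorter strings without reaching an accepting state), and abaaab is the lexicographically least accepting string of length 6.

abaaab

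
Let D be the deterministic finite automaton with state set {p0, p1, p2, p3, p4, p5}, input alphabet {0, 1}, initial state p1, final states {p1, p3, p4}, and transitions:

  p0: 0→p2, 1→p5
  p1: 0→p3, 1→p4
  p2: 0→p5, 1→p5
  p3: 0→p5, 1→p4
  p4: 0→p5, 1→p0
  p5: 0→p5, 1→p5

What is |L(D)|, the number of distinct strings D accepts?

The useful subgraph on states {p1, p3, p4} is acyclic, so L(D) is finite; the longest accepting path visits 3 useful states, giving maximum string length 2.
Counting accepting paths from p1 by length: 1 of length 0, 2 of length 1, 1 of length 2. Total 4.

4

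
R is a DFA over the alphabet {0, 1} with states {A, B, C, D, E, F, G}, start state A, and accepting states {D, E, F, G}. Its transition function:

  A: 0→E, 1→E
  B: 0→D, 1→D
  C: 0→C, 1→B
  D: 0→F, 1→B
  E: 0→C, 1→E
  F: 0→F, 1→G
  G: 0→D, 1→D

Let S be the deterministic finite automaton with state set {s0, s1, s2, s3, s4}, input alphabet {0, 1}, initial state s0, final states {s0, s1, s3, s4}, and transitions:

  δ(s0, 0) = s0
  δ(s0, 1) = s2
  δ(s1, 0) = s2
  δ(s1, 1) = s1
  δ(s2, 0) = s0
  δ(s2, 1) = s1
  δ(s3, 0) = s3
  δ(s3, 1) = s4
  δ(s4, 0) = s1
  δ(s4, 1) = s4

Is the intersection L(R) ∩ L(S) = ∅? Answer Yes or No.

The string 0 is accepted by both R and S.
Hence L(R) ∩ L(S) ≠ ∅.

No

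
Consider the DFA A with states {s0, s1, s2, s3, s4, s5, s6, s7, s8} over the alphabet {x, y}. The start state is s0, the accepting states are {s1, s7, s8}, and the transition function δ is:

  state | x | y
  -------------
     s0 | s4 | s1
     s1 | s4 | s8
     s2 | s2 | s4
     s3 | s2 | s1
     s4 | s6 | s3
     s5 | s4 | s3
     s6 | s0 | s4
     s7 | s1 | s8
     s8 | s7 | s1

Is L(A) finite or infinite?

infinite

State s1 is reachable from the start and can reach an accepting state, and it lies on the cycle s1 → s8 → s1.
Traversing that cycle any number of times yields accepted strings of unbounded length, so the language is infinite.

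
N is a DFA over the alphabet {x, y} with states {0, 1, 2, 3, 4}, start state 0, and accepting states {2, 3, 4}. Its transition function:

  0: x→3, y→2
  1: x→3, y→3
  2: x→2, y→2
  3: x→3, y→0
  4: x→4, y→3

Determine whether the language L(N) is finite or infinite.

infinite

State 2 is reachable from the start and can reach an accepting state, and it lies on the cycle 2 → 2.
Traversing that cycle any number of times yields accepted strings of unbounded length, so the language is infinite.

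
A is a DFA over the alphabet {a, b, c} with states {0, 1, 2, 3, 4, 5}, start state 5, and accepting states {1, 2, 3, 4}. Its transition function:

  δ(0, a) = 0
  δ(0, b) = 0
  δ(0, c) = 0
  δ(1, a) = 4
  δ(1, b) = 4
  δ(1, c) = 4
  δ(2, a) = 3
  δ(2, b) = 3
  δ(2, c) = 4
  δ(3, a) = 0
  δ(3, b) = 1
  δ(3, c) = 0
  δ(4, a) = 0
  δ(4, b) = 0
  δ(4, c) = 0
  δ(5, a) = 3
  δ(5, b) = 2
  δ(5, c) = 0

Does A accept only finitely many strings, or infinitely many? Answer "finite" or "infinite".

The useful states (reachable from 5 and able to reach an accepting state) are {1, 2, 3, 4, 5}.
Restricted to these states the transition graph has no cycle, so every accepting path has bounded length and L is finite.

finite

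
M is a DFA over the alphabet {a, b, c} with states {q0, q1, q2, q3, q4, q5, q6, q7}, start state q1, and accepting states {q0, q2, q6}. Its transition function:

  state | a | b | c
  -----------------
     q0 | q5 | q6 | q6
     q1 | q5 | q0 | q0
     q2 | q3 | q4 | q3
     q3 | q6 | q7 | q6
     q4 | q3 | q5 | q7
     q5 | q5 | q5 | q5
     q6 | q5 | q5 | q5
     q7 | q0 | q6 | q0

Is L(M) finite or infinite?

The useful states (reachable from q1 and able to reach an accepting state) are {q0, q1, q6}.
Restricted to these states the transition graph has no cycle, so every accepting path has bounded length and L is finite.

finite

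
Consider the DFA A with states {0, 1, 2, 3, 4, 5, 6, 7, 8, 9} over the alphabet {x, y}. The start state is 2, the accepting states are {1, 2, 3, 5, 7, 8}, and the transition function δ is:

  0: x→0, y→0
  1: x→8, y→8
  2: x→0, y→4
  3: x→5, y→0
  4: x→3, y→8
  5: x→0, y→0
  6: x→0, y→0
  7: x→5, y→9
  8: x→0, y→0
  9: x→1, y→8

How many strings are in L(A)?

4

The useful subgraph on states {2, 3, 4, 5, 8} is acyclic, so L(A) is finite; the longest accepting path visits 4 useful states, giving maximum string length 3.
Counting accepting paths from 2 by length: 1 of length 0, 2 of length 2, 1 of length 3. Total 4.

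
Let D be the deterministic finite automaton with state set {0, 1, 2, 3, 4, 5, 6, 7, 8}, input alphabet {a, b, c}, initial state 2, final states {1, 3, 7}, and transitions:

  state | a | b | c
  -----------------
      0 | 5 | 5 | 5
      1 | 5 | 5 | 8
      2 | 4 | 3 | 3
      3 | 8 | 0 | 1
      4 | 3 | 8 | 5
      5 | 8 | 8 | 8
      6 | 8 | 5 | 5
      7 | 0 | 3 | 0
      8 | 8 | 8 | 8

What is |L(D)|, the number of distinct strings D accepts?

The useful subgraph on states {1, 2, 3, 4} is acyclic, so L(D) is finite; the longest accepting path visits 4 useful states, giving maximum string length 3.
Counting accepting paths from 2 by length: 2 of length 1, 3 of length 2, 1 of length 3. Total 6.

6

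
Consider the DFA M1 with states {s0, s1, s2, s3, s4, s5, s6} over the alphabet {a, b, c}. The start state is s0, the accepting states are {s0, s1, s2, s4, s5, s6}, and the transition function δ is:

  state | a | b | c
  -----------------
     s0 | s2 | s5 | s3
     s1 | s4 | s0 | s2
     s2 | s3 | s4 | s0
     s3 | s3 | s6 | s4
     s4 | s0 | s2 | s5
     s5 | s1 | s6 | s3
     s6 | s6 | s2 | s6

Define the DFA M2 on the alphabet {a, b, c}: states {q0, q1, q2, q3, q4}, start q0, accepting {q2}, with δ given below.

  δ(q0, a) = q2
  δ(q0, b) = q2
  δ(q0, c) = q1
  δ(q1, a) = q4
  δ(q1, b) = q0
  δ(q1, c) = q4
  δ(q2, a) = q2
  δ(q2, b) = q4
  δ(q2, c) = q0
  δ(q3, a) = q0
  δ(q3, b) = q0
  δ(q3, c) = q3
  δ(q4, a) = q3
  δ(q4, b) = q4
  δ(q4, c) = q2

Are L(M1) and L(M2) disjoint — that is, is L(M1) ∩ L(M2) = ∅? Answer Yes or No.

No

The string a is accepted by both M1 and M2.
Hence L(M1) ∩ L(M2) ≠ ∅.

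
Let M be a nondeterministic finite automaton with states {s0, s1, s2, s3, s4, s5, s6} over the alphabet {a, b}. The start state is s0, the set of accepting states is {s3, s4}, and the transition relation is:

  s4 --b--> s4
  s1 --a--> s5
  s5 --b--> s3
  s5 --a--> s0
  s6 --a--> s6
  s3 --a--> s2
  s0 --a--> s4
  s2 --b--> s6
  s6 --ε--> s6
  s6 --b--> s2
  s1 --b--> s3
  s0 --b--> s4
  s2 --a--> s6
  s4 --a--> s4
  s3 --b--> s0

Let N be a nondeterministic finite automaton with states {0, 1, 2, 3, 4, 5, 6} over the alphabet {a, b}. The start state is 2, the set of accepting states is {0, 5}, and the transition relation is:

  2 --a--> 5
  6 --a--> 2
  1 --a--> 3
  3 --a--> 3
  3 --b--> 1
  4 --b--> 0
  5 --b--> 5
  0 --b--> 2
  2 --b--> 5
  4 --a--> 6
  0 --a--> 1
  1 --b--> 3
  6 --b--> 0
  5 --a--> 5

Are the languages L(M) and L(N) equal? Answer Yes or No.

Exploring the product automaton M × N from the start pair (s0, 2), following both machines on each input symbol, reaches 2 state pairs: (s0, 2), (s4, 5).
M accepts in {s3, s4} and N accepts in {0, 5}. In every reachable pair the two components are either both accepting — (s4, 5) — or both non-accepting, so no string is accepted by exactly one of the machines: L(M) \ L(N) and L(N) \ L(M) are both empty.
Hence every string is accepted by M iff it is accepted by N, and the two languages coincide.

Yes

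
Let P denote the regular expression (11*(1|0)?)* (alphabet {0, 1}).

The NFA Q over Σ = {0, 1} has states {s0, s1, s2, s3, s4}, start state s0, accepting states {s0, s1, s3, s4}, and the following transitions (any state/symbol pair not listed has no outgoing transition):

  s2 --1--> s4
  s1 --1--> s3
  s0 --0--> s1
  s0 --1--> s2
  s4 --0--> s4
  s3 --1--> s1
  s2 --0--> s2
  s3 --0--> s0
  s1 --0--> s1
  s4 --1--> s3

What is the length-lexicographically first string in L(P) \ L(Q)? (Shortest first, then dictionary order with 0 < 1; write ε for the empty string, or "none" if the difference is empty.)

1

The string 1 is accepted by P but not by Q.
No shorter string lies in the difference, and 1 is the lexicographically first length-1 string in L(P) \ L(Q).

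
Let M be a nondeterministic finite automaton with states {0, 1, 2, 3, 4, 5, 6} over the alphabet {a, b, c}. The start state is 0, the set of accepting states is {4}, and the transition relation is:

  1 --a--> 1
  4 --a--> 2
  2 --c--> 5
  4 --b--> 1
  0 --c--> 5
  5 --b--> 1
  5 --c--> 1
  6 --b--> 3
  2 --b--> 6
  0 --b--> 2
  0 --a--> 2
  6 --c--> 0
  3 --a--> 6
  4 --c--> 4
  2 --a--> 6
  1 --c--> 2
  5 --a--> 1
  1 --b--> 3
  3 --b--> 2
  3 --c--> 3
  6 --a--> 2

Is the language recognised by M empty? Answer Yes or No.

Yes

The states reachable from the start state are {0, 1, 2, 3, 5, 6}.
None of the accepting states {4} is reachable, so no string is accepted and L(M) = ∅.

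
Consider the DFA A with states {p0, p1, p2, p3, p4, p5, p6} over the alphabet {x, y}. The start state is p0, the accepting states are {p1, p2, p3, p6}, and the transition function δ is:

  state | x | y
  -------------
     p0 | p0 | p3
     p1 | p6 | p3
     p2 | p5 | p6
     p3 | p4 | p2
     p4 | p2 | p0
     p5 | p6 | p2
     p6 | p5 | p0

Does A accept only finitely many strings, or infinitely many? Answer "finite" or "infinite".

State p0 is reachable from the start and can reach an accepting state, and it lies on the cycle p0 → p0.
Traversing that cycle any number of times yields accepted strings of unbounded length, so the language is infinite.

infinite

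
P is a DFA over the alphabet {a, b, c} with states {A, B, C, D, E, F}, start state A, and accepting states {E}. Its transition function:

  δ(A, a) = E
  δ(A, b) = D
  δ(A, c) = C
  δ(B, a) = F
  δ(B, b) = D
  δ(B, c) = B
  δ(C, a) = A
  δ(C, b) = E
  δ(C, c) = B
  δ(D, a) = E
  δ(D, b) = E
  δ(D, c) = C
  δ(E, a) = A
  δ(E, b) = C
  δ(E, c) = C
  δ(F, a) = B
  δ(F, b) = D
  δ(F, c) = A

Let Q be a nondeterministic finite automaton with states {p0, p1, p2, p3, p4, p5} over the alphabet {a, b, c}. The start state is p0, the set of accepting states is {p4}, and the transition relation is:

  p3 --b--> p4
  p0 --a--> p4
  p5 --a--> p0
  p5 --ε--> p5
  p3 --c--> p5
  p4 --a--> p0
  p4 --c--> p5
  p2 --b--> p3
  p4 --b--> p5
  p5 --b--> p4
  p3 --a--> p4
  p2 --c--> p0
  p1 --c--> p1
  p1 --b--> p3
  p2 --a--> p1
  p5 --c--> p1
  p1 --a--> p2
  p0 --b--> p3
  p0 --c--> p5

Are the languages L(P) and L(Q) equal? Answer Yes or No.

Exploring the product automaton P × Q from the start pair (A, p0), following both machines on each input symbol, reaches 6 state pairs: (A, p0), (E, p4), (D, p3), (C, p5), (B, p1), (F, p2).
P accepts in {E} and Q accepts in {p4}. In every reachable pair the two components are either both accepting — (E, p4) — or both non-accepting, so no string is accepted by exactly one of the machines: L(P) \ L(Q) and L(Q) \ L(P) are both empty.
Hence every string is accepted by P iff it is accepted by Q, and the two languages coincide.

Yes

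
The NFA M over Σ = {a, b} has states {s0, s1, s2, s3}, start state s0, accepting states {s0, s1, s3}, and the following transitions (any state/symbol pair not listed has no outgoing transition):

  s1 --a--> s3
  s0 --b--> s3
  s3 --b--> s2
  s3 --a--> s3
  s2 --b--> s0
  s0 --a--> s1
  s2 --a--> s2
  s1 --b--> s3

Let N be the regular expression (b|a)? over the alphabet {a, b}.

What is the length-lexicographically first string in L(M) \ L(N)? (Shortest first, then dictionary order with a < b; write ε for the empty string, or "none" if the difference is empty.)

The string aa is accepted by M but not by N.
No shorter string lies in the difference, and aa is the lexicographically first length-2 string in L(M) \ L(N).

aa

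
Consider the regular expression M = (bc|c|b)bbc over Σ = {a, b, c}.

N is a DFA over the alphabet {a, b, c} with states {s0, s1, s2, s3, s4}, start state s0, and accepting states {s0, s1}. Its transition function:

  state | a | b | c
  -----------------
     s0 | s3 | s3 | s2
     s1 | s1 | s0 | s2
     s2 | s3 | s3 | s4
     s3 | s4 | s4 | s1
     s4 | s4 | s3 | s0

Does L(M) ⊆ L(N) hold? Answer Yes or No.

Converting the expression M to a DFA (subset construction, then merging equivalent states) gives the minimal DFA with states {m0, m1, m2, m3, m4, m5, m6}, start state m0, accepting states {m6} and transitions m0: a→m1, b→m2, c→m3; m1: a→m1, b→m1, c→m1; m2: a→m1, b→m4, c→m3; m3: a→m1, b→m4, c→m1; m4: a→m1, b→m5, c→m1; m5: a→m1, b→m1, c→m6; m6: a→m1, b→m1, c→m1.
Exploring the product automaton M × N from the start pair (m0, s0), following both machines on each input symbol, reaches 16 state pairs: (m0, s0), (m1, s3), (m2, s3), (m3, s2), (m1, s4), (m1, s1), (m4, s4), (m3, s1), (m4, s3), (m1, s0), (m1, s2), (m5, s3), (m4, s0), (m5, s4), (m6, s1), (m6, s0).
M accepts in {m6} and N accepts in {s0, s1}. The reachable pairs whose M-component is accepting are (m6, s1), (m6, s0); in each of them the N-component is accepting too, so the product for L(M) \ L(N) (M-component accepting, N-component rejecting) has no reachable accepting pair and the difference is empty.
Hence every string in L(M) is also in L(N).

Yes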